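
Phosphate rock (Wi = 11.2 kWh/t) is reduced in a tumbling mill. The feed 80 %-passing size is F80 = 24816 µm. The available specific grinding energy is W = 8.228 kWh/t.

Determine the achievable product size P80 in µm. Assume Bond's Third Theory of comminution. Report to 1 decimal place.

P80 = 157.0 µm

W = 10 Wi (1/√P80 − 1/√F80)  [Bond]
⇒ 1/√P80 = W/(10·Wi) + 1/√F80
  = 8.2280/(10·11.2) + 1/√24816 = 0.073464 + 0.006348 = 0.079812
P80 = (1/0.079812)² = 12.5294² = 156.99 µm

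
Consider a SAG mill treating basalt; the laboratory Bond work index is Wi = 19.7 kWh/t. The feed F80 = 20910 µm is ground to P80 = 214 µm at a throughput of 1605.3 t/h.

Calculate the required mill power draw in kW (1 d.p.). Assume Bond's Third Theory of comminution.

Bond:  W = 10 Wi (1/√P − 1/√F)
W = 10·19.7·(1/√214 − 1/√20910) = 10·19.7·(0.061443) = 12.1043 kWh/t
P_mill = W·ṁ = 12.1043·1605.3 = 19431.0 kW

P = 19431.0 kW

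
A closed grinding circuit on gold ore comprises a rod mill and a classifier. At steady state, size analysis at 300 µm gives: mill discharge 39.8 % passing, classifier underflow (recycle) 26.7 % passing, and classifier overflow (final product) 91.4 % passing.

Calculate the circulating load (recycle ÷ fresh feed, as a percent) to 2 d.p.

Let r = R/F. Size balance at 300 µm:
d + r·d = r·u + o → r(d−u) = o−d
r = (91.4 − 39.8)/(39.8 − 26.7) = 51.6/13.1 = 3.9389
CL = 100·r = 393.89 %

CL = 393.89 %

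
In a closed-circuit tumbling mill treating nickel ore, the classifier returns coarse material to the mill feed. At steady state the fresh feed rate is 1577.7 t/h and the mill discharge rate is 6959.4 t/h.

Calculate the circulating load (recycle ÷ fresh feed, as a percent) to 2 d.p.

Discharge = new feed + return, hence
R = M − F = 6959.4 − 1577.7 = 5381.7 t/h
CL = 100·R/F = 100·5381.7/1577.7 = 341.11 %

CL = 341.11 %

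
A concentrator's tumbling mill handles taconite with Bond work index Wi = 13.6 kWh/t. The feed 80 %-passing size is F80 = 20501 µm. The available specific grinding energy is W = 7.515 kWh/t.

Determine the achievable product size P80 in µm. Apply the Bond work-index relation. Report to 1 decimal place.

Bond: W = 10·Wi·(1/√P80 − 1/√F80)
P80^-0.5 = F80^-0.5 + W/(10 Wi)
  = 7.5150/(10·13.6) + 1/√20501 = 0.055257 + 0.006984 = 0.062241
P80 = (1/0.062241)² = 16.0665² = 258.13 µm

P80 = 258.1 µm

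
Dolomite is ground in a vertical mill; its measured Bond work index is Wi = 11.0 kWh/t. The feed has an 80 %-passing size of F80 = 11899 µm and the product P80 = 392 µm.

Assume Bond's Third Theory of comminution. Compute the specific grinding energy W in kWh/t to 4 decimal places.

W = 4.5474 kWh/t

Bond: W = 10·Wi·(1/√P80 − 1/√F80)
1/√392 = 0.050508;  1/√11899 = 0.009167
W = 10·11.0·(0.050508 − 0.009167) = 4.5474 kWh/t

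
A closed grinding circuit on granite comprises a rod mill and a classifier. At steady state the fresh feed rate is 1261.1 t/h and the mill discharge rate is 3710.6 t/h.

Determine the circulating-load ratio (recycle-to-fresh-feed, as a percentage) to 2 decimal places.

Discharge = new feed + return, hence
R = M − F = 3710.6 − 1261.1 = 2449.5 t/h
CL = 100·R/F = 100·2449.5/1261.1 = 194.24 %

CL = 194.24 %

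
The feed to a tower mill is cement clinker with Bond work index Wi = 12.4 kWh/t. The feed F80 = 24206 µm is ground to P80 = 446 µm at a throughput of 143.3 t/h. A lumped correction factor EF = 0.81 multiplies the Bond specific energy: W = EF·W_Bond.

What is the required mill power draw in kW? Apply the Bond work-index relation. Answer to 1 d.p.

P = 589.0 kW

W_Bond = 10·Wi·(1/√P₈₀ − 1/√F₈₀)
W = 10·12.4·(1/√446 − 1/√24206) = 10·12.4·(0.040924) = 5.0746 kWh/t
Corrected W = EF·W_Bond = 0.81·5.0746 = 4.1104 kWh/t
Power = W × throughput = 4.1104 kWh/t × 143.3 t/h = 589.0 kW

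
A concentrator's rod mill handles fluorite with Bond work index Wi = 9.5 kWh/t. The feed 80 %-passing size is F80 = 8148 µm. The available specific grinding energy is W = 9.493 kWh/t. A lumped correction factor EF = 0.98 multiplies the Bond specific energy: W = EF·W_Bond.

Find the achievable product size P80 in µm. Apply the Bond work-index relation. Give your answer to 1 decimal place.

W = 10 Wi (P80^-0.5 − F80^-0.5)
W_Bond = W / EF = 9.493 / 0.98 = 9.6867 kWh/t
P80^(−½) = W_Bond/(10 Wi) + F80^(−½)
  = 9.6867/(10·9.5) + 1/√8148 = 0.101966 + 0.011078 = 0.113044
P80 = (1/0.113044)² = 8.8461² = 78.25 µm

P80 = 78.3 µm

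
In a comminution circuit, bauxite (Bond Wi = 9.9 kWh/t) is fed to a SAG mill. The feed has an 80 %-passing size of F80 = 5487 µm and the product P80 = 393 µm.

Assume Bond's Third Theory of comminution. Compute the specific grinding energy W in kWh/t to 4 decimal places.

Bond:  W = 10 Wi (1/√P − 1/√F)
1/√393 = 0.050443;  1/√5487 = 0.013500
W = 10·9.9·(0.050443 − 0.013500) = 3.6574 kWh/t

W = 3.6574 kWh/t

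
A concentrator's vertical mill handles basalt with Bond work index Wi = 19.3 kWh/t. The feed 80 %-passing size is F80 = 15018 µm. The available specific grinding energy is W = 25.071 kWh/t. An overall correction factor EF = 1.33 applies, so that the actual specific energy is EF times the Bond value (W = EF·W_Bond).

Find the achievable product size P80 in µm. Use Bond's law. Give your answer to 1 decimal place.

W = 10·Wi·[P80^(−½) − F80^(−½)]
W_Bond = W / EF = 25.071 / 1.33 = 18.8504 kWh/t
P80^-0.5 = F80^-0.5 + W_Bond/(10 Wi)
  = 18.8504/(10·19.3) + 1/√15018 = 0.097670 + 0.008160 = 0.105830
P80 = (1/0.105830)² = 9.4491² = 89.29 µm

P80 = 89.3 µm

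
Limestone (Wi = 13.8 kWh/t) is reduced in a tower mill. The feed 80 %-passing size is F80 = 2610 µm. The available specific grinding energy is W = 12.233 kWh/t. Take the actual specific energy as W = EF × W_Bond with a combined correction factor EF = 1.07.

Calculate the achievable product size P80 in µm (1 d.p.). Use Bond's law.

W = 10 Wi (1/√P80 − 1/√F80)  [Bond]
W_Bond = W / EF = 12.233 / 1.07 = 11.4327 kWh/t
P80^(−½) = W_Bond/(10 Wi) + F80^(−½)
  = 11.4327/(10·13.8) + 1/√2610 = 0.082846 + 0.019574 = 0.102420
P80 = (1/0.102420)² = 9.7637² = 95.33 µm

P80 = 95.3 µm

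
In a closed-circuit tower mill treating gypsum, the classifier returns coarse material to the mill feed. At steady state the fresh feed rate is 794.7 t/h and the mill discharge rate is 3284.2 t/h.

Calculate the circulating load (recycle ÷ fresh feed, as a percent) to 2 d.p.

M = F + R at steady state, so:
R = M − F = 3284.2 − 794.7 = 2489.5 t/h
CL = 100·R/F = 100·2489.5/794.7 = 313.26 %

CL = 313.26 %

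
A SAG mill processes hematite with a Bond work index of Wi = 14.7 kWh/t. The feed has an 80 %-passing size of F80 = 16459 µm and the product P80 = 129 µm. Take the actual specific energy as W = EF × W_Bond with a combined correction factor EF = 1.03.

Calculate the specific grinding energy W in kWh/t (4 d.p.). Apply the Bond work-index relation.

W = 10 Wi / √P80 − 10 Wi / √F80
1/√129 = 0.088045;  1/√16459 = 0.007795
W = 10·14.7·(0.088045 − 0.007795) = 11.7968 kWh/t
With EF = 1.03: W = 11.7968·1.03 = 12.1507 kWh/t

W = 12.1507 kWh/t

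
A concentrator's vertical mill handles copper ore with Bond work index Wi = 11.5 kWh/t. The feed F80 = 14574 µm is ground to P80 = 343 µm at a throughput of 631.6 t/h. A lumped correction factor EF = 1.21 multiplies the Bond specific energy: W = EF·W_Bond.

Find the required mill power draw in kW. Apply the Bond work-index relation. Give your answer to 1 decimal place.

W = 10·Wi·[P80^(−½) − F80^(−½)]
W = 10·11.5·(1/√343 − 1/√14574) = 10·11.5·(0.045711) = 5.2568 kWh/t
Corrected W = EF·W_Bond = 1.21·5.2568 = 6.3608 kWh/t
P_mill = W·ṁ = 6.3608·631.6 = 4017.5 kW

P = 4017.5 kW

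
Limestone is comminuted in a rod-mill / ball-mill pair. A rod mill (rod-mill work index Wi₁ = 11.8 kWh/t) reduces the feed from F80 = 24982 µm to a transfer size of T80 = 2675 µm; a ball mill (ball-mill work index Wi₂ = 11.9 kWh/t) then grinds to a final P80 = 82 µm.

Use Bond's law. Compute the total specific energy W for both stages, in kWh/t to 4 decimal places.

W = 10 Wi / √P80 − 10 Wi / √F80
Stage 1 (24982→2675 µm, Wi₁=11.8): W₁ = 10·11.8·(0.019335 − 0.006327) = 1.5349 kWh/t
Stage 2 (2675→82 µm, Wi₂=11.9): W₂ = 10·11.9·(0.110432 − 0.019335) = 10.8405 kWh/t
W = W₁ + W₂ = 1.5349 + 10.8405 = 12.3755 kWh/t

W = 12.3755 kWh/t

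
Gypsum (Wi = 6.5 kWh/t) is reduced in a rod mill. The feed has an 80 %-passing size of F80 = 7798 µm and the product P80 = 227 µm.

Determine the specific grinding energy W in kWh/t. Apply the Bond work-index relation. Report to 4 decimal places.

W = 3.5781 kWh/t

Bond: W = 10·Wi·(1/√P80 − 1/√F80)
1/√227 = 0.066372;  1/√7798 = 0.011324
W = 10·6.5·(0.066372 − 0.011324) = 3.5781 kWh/t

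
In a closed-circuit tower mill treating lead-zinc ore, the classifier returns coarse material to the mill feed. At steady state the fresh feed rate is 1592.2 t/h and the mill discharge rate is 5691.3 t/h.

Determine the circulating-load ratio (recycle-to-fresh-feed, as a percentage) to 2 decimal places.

Discharge = new feed + return, hence
R = M − F = 5691.3 − 1592.2 = 4099.1 t/h
CL = 100·R/F = 100·4099.1/1592.2 = 257.45 %

CL = 257.45 %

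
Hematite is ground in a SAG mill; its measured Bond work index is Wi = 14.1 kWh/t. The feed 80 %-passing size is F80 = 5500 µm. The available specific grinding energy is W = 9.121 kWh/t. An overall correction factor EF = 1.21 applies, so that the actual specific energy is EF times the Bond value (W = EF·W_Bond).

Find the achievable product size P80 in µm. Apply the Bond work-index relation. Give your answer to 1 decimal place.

W = 10·Wi·(P80^(-½) − F80^(-½))
W_Bond = W / EF = 9.121 / 1.21 = 7.5380 kWh/t
1/√P80 = 1/√F80 + W_Bond/(10·Wi)
  = 7.5380/(10·14.1) + 1/√5500 = 0.053461 + 0.013484 = 0.066945
P80 = (1/0.066945)² = 14.9376² = 223.13 µm

P80 = 223.1 µm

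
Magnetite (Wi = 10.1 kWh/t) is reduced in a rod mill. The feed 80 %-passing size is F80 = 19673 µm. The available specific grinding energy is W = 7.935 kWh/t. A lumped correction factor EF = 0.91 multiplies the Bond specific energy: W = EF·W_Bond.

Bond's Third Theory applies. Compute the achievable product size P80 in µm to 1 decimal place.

Bond:  W = 10 Wi (1/√P − 1/√F)
W_Bond = W / EF = 7.935 / 0.91 = 8.7198 kWh/t
P80^(−½) = W_Bond/(10 Wi) + F80^(−½)
  = 8.7198/(10·10.1) + 1/√19673 = 0.086334 + 0.007130 = 0.093464
P80 = (1/0.093464)² = 10.6993² = 114.48 µm

P80 = 114.5 µm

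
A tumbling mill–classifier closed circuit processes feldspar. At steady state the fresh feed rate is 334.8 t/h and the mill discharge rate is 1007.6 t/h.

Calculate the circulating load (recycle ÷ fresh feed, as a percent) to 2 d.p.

CL = 200.96 %

M = F + R at steady state, so:
R = M − F = 1007.6 − 334.8 = 672.8 t/h
CL = 100·R/F = 100·672.8/334.8 = 200.96 %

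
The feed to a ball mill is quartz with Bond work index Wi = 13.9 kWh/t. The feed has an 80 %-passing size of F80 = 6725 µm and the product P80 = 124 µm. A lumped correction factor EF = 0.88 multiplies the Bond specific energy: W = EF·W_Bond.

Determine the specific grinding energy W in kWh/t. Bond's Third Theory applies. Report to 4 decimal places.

W_Bond = 10·Wi·(1/√P₈₀ − 1/√F₈₀)
1/√124 = 0.089803;  1/√6725 = 0.012194
W = 10·13.9·(0.089803 − 0.012194) = 10.7876 kWh/t
W_actual = 0.88 × 10.7876 = 9.4931 kWh/t

W = 9.4931 kWh/t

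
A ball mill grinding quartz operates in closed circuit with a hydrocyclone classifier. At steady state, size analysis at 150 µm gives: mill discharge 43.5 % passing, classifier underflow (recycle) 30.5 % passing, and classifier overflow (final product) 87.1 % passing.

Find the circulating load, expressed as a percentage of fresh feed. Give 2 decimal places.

CL = 335.38 %

Let r = R/F. Size balance at 150 µm:
Fd + Rd = Ru + Fo ⇒ R/F = (o−d)/(d−u)
r = (87.1 − 43.5)/(43.5 − 30.5) = 43.6/13.0 = 3.3538
CL = 100·r = 335.38 %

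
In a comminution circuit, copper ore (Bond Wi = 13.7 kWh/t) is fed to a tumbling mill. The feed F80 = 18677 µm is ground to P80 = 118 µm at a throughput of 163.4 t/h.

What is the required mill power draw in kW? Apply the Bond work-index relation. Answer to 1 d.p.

Bond:  W = 10 Wi (1/√P − 1/√F)
W = 10·13.7·(1/√118 − 1/√18677) = 10·13.7·(0.084740) = 11.6094 kWh/t
P_mill = W·ṁ = 11.6094·163.4 = 1897.0 kW

P = 1897.0 kW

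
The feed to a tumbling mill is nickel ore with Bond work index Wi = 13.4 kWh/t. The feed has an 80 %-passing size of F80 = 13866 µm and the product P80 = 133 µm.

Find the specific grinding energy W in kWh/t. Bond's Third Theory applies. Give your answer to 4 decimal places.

W = 10.4813 kWh/t

W = 10 Wi / √P80 − 10 Wi / √F80
1/√133 = 0.086711;  1/√13866 = 0.008492
W = 10·13.4·(0.086711 − 0.008492) = 10.4813 kWh/t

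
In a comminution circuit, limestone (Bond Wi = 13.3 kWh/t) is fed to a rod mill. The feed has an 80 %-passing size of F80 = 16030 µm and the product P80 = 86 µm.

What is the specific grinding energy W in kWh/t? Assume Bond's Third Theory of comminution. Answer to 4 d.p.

W_Bond = 10·Wi·(1/√P₈₀ − 1/√F₈₀)
1/√86 = 0.107833;  1/√16030 = 0.007898
W = 10·13.3·(0.107833 − 0.007898) = 13.2913 kWh/t

W = 13.2913 kWh/t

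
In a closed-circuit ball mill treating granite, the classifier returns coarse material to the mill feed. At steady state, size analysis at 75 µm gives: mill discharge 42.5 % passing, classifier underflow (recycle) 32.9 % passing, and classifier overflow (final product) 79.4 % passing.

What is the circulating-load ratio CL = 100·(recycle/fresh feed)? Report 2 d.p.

Mass balance on the −75 µm fraction:
(1+r)·d = r·u + o ⇒ r = (o−d)/(d−u)
r = (79.4 − 42.5)/(42.5 − 32.9) = 36.9/9.6 = 3.8438
CL = 100·r = 384.38 %

CL = 384.38 %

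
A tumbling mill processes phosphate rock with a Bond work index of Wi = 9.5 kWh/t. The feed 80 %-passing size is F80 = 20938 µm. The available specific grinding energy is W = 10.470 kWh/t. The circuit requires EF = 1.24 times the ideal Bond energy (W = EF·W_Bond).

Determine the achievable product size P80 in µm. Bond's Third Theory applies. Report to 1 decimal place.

Bond:  W = 10 Wi (1/√P − 1/√F)
W_Bond = W / EF = 10.470 / 1.24 = 8.4435 kWh/t
P80^-0.5 = F80^-0.5 + W_Bond/(10 Wi)
  = 8.4435/(10·9.5) + 1/√20938 = 0.088879 + 0.006911 = 0.095790
P80 = (1/0.095790)² = 10.4395² = 108.98 µm

P80 = 109.0 µm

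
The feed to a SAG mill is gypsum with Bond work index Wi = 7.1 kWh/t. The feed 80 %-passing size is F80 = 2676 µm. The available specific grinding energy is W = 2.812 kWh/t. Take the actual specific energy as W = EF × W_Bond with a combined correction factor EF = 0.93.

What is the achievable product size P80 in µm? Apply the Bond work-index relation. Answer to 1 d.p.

P80 = 260.8 µm

W = 10 Wi / √P80 − 10 Wi / √F80
W_Bond = W / EF = 2.812 / 0.93 = 3.0237 kWh/t
⇒ 1/√P80 = W_Bond/(10·Wi) + 1/√F80
  = 3.0237/(10·7.1) + 1/√2676 = 0.042587 + 0.019331 = 0.061918
P80 = (1/0.061918)² = 16.1504² = 260.84 µm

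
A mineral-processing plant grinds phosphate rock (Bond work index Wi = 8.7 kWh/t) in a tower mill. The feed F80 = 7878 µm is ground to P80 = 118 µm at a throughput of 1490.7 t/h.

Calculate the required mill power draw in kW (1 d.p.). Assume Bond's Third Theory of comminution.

P = 10477.8 kW

W = 10 Wi / √P80 − 10 Wi / √F80
W = 10·8.7·(1/√118 − 1/√7878) = 10·8.7·(0.080791) = 7.0288 kWh/t
P_mill = W·ṁ = 7.0288·1490.7 = 10477.8 kW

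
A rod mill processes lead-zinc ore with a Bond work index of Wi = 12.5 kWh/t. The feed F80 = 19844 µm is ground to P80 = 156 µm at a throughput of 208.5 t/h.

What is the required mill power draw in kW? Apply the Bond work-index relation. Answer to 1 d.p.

W = 10 Wi (P80^-0.5 − F80^-0.5)
W = 10·12.5·(1/√156 − 1/√19844) = 10·12.5·(0.072965) = 9.1207 kWh/t
P_mill = W·ṁ = 9.1207·208.5 = 1901.7 kW

P = 1901.7 kW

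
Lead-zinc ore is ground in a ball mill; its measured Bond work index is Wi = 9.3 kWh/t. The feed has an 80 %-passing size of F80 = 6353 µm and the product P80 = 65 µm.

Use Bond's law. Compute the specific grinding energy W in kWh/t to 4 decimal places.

W = 10.3684 kWh/t

Bond:  W = 10 Wi (1/√P − 1/√F)
1/√65 = 0.124035;  1/√6353 = 0.012546
W = 10·9.3·(0.124035 − 0.012546) = 10.3684 kWh/t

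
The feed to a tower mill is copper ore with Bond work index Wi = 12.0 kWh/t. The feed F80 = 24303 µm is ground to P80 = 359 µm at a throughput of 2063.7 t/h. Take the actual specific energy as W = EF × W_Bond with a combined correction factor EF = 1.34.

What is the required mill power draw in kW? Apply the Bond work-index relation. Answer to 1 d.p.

P = 15385.4 kW

W = 10·Wi·(P80^(-½) − F80^(-½))
W = 10·12.0·(1/√359 − 1/√24303) = 10·12.0·(0.046363) = 5.5636 kWh/t
W_actual = 1.34 × 5.5636 = 7.4552 kWh/t
P = W·T = 7.4552·2063.7 = 15385.4 kW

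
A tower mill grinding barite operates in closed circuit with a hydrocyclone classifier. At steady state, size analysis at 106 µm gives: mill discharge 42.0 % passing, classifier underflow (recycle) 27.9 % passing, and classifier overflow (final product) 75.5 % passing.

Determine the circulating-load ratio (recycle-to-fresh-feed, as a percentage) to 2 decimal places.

Mass balance on the −106 µm fraction:
Fd + Rd = Ru + Fo ⇒ R/F = (o−d)/(d−u)
r = (75.5 − 42.0)/(42.0 − 27.9) = 33.5/14.1 = 2.3759
CL = 100·r = 237.59 %

CL = 237.59 %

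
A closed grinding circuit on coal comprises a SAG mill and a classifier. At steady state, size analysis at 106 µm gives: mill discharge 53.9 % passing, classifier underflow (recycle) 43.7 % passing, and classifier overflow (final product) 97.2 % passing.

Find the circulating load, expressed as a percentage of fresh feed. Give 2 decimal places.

Balance %-passing 106 µm (r = R/F):
r = (o − d)/(d − u)
r = (97.2 − 53.9)/(53.9 − 43.7) = 43.3/10.2 = 4.2451
CL = 100·r = 424.51 %

CL = 424.51 %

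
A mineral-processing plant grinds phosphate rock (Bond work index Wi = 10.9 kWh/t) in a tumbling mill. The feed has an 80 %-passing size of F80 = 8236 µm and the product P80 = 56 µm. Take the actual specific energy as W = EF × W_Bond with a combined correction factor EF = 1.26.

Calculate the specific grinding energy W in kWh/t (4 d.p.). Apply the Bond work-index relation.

W = 10 Wi / √P80 − 10 Wi / √F80
1/√56 = 0.133631;  1/√8236 = 0.011019
W = 10·10.9·(0.133631 − 0.011019) = 13.3647 kWh/t
With EF = 1.26: W = 13.3647·1.26 = 16.8395 kWh/t

W = 16.8395 kWh/t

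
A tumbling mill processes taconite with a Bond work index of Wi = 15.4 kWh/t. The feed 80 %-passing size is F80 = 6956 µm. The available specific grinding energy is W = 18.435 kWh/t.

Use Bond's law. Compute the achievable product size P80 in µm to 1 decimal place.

W = 10 Wi (P80^-0.5 − F80^-0.5)
⇒ 1/√P80 = W/(10·Wi) + 1/√F80
  = 18.4350/(10·15.4) + 1/√6956 = 0.119708 + 0.011990 = 0.131698
P80 = (1/0.131698)² = 7.5931² = 57.66 µm

P80 = 57.7 µm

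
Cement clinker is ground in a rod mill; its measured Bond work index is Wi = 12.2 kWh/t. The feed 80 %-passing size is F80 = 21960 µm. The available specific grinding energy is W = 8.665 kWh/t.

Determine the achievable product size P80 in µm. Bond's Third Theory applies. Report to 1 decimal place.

P80 = 165.3 µm

W = 10 Wi (P80^-0.5 − F80^-0.5)
P80^-0.5 = F80^-0.5 + W/(10 Wi)
  = 8.6650/(10·12.2) + 1/√21960 = 0.071025 + 0.006748 = 0.077773
P80 = (1/0.077773)² = 12.8580² = 165.33 µm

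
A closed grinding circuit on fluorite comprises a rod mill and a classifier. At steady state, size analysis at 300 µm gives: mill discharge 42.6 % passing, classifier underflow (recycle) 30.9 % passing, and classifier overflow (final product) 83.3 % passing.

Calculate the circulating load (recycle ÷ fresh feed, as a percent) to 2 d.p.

Two-product formula at 300 µm:
Fd + Rd = Ru + Fo ⇒ R/F = (o−d)/(d−u)
r = (83.3 − 42.6)/(42.6 − 30.9) = 40.7/11.7 = 3.4786
CL = 100·r = 347.86 %

CL = 347.86 %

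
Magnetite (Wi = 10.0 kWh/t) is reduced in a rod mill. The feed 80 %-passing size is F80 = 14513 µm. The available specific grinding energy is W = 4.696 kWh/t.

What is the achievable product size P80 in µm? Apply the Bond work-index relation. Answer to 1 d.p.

W = 10 Wi (1/√P80 − 1/√F80)  [Bond]
P80^(−½) = W/(10 Wi) + F80^(−½)
  = 4.6960/(10·10.0) + 1/√14513 = 0.046960 + 0.008301 = 0.055261
P80 = (1/0.055261)² = 18.0960² = 327.47 µm

P80 = 327.5 µm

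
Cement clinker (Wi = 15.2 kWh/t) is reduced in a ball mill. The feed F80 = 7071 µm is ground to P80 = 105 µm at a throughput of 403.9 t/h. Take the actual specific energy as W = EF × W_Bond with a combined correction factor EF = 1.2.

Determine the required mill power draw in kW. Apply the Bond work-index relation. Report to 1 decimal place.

W = 10 Wi (1/√P80 − 1/√F80)  [Bond]
W = 10·15.2·(1/√105 − 1/√7071) = 10·15.2·(0.085698) = 13.0261 kWh/t
Apply correction: 13.0261 × 1.2 = 15.6313 kWh/t
Power = W × throughput = 15.6313 kWh/t × 403.9 t/h = 6313.5 kW

P = 6313.5 kW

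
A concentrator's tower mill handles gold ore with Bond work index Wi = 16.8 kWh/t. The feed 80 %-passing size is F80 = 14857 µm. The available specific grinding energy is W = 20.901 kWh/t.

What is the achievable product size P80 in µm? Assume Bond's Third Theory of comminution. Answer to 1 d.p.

W = 10·Wi·(P80^(-½) − F80^(-½))
⇒ 1/√P80 = W/(10 Wi) + 1/√F80
  = 20.9010/(10·16.8) + 1/√14857 = 0.124411 + 0.008204 = 0.132615
P80 = (1/0.132615)² = 7.5406² = 56.86 µm

P80 = 56.9 µm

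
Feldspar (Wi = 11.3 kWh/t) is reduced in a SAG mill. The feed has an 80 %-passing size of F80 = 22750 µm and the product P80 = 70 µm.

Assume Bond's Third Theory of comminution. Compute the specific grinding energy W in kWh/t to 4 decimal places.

W = 12.7569 kWh/t

W = 10·Wi·(P80^(-½) − F80^(-½))
1/√70 = 0.119523;  1/√22750 = 0.006630
W = 10·11.3·(0.119523 − 0.006630) = 12.7569 kWh/t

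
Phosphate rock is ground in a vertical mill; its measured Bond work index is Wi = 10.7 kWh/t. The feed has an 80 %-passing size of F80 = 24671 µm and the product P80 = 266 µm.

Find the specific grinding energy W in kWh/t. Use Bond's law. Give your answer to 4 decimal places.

W = 10·Wi·(P80^(-½) − F80^(-½))
1/√266 = 0.061314;  1/√24671 = 0.006367
W = 10·10.7·(0.061314 − 0.006367) = 5.8794 kWh/t

W = 5.8794 kWh/t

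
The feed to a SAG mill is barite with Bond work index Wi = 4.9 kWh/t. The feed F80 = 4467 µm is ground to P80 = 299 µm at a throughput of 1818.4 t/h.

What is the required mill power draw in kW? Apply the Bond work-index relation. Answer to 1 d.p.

P = 3819.7 kW

W = 10·Wi·(P80^(-½) − F80^(-½))
W = 10·4.9·(1/√299 − 1/√4467) = 10·4.9·(0.042869) = 2.1006 kWh/t
P_mill = W·ṁ = 2.1006·1818.4 = 3819.7 kW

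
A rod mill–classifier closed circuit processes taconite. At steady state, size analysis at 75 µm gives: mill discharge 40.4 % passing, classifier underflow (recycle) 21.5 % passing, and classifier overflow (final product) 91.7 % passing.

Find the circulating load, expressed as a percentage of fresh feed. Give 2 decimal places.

Classifier node, passing 75 µm:
d + r·d = r·u + o → r(d−u) = o−d
r = (91.7 − 40.4)/(40.4 − 21.5) = 51.3/18.9 = 2.7143
CL = 100·r = 271.43 %

CL = 271.43 %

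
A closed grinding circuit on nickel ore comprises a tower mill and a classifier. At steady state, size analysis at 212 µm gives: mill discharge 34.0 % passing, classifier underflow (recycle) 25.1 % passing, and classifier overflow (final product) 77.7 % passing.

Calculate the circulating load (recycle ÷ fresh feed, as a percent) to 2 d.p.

Classifier node, passing 212 µm:
Fd + Rd = Ru + Fo ⇒ R/F = (o−d)/(d−u)
r = (77.7 − 34.0)/(34.0 − 25.1) = 43.7/8.9 = 4.9101
CL = 100·r = 491.01 %

CL = 491.01 %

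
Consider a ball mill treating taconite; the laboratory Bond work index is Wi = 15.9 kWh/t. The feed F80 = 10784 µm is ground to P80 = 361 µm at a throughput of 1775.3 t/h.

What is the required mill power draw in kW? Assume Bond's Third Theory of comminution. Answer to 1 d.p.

P = 12138.3 kW

W = 10 Wi / √P80 − 10 Wi / √F80
W = 10·15.9·(1/√361 − 1/√10784) = 10·15.9·(0.043002) = 6.8373 kWh/t
Mill draw = 6.8373 × 1775.3 = 12138.3 kW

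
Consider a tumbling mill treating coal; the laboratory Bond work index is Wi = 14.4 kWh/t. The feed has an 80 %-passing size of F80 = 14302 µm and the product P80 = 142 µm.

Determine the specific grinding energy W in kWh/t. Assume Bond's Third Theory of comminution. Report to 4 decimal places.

W = 10·Wi·[P80^(−½) − F80^(−½)]
1/√142 = 0.083918;  1/√14302 = 0.008362
W = 10·14.4·(0.083918 − 0.008362) = 10.8801 kWh/t

W = 10.8801 kWh/t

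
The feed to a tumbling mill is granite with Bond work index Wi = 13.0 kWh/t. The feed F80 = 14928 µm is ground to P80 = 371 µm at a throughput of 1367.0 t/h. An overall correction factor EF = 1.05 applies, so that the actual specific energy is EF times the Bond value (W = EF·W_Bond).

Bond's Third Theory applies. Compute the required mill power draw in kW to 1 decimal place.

P = 8160.3 kW

W = 10 Wi (1/√P80 − 1/√F80)  [Bond]
W = 10·13.0·(1/√371 − 1/√14928) = 10·13.0·(0.043733) = 5.6853 kWh/t
Corrected W = EF·W_Bond = 1.05·5.6853 = 5.9695 kWh/t
Power = W × throughput = 5.9695 kWh/t × 1367.0 t/h = 8160.3 kW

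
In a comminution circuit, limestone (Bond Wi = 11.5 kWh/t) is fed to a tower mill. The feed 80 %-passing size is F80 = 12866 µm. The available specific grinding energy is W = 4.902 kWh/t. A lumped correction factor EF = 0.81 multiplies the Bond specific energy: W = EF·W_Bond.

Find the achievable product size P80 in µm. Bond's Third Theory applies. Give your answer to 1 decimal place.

W_Bond = 10·Wi·(1/√P₈₀ − 1/√F₈₀)
W_Bond = W / EF = 4.902 / 0.81 = 6.0519 kWh/t
⇒ 1/√P80 = W_Bond/(10 Wi) + 1/√F80
  = 6.0519/(10·11.5) + 1/√12866 = 0.052625 + 0.008816 = 0.061441
P80 = (1/0.061441)² = 16.2758² = 264.90 µm

P80 = 264.9 µm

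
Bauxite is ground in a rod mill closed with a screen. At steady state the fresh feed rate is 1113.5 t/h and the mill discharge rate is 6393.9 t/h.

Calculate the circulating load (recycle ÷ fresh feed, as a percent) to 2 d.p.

CL = 474.22 %

Mill node: discharge = fresh + recycle.
R = M − F = 6393.9 − 1113.5 = 5280.4 t/h
CL = 100·R/F = 100·5280.4/1113.5 = 474.22 %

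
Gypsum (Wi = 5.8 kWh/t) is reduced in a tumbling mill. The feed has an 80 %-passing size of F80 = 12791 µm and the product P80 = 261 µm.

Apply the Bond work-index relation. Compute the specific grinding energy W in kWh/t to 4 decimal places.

W = 3.0773 kWh/t

W = 10 Wi / √P80 − 10 Wi / √F80
1/√261 = 0.061898;  1/√12791 = 0.008842
W = 10·5.8·(0.061898 − 0.008842) = 3.0773 kWh/t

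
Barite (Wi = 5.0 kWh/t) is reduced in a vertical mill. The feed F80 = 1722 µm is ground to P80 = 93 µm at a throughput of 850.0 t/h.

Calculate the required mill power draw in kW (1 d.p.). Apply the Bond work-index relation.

P = 3382.9 kW

W = 10 Wi (P80^-0.5 − F80^-0.5)
W = 10·5.0·(1/√93 − 1/√1722) = 10·5.0·(0.079597) = 3.9799 kWh/t
Power = W × throughput = 3.9799 kWh/t × 850.0 t/h = 3382.9 kW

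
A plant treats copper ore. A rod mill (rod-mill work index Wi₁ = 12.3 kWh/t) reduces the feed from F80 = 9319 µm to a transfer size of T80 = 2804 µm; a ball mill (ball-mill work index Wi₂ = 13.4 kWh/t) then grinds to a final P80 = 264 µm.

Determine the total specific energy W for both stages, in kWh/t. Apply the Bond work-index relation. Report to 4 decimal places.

W = 6.7652 kWh/t

W_Bond = 10·Wi·(1/√P₈₀ − 1/√F₈₀)
Stage 1 (9319→2804 µm, Wi₁=12.3): W₁ = 10·12.3·(0.018885 − 0.010359) = 1.0487 kWh/t
Stage 2 (2804→264 µm, Wi₂=13.4): W₂ = 10·13.4·(0.061546 − 0.018885) = 5.7166 kWh/t
W = W₁ + W₂ = 1.0487 + 5.7166 = 6.7652 kWh/t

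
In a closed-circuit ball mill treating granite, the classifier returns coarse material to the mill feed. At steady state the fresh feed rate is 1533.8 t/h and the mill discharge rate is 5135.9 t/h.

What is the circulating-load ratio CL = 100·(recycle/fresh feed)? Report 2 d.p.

CL = 234.85 %

Mill node: discharge = fresh + recycle.
R = M − F = 5135.9 − 1533.8 = 3602.1 t/h
CL = 100·R/F = 100·3602.1/1533.8 = 234.85 %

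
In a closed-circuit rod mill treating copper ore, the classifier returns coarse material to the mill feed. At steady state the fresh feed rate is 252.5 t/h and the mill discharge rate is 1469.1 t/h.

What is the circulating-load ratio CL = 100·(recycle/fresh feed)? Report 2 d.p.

Mill node: discharge = fresh + recycle.
R = M − F = 1469.1 − 252.5 = 1216.6 t/h
CL = 100·R/F = 100·1216.6/252.5 = 481.82 %

CL = 481.82 %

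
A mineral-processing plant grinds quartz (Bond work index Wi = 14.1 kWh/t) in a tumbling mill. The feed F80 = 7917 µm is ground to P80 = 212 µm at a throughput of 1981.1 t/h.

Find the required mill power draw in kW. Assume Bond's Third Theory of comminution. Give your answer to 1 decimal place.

P = 16045.4 kW

W = 10 Wi (P80^-0.5 − F80^-0.5)
W = 10·14.1·(1/√212 − 1/√7917) = 10·14.1·(0.057441) = 8.0992 kWh/t
Power = W × throughput = 8.0992 kWh/t × 1981.1 t/h = 16045.4 kW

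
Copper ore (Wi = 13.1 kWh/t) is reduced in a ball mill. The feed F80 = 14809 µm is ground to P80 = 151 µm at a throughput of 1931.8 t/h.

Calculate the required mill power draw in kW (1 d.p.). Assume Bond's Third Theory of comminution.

Bond: W = 10·Wi·(1/√P80 − 1/√F80)
W = 10·13.1·(1/√151 − 1/√14809) = 10·13.1·(0.073161) = 9.5841 kWh/t
P_mill = W·ṁ = 9.5841·1931.8 = 18514.6 kW

P = 18514.6 kW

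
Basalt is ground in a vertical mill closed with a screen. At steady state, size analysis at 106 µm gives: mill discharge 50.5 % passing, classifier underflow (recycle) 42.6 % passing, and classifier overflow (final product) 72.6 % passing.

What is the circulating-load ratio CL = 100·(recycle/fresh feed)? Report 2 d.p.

CL = 279.75 %

Mass balance on the −106 µm fraction:
Fd + Rd = Ru + Fo ⇒ R/F = (o−d)/(d−u)
r = (72.6 − 50.5)/(50.5 − 42.6) = 22.1/7.9 = 2.7975
CL = 100·r = 279.75 %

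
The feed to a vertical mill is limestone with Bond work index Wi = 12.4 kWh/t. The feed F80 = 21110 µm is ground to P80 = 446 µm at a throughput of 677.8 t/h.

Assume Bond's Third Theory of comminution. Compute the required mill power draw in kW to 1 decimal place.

P = 3401.3 kW

W = 10 Wi / √P80 − 10 Wi / √F80
W = 10·12.4·(1/√446 − 1/√21110) = 10·12.4·(0.040469) = 5.0181 kWh/t
Power = W × throughput = 5.0181 kWh/t × 677.8 t/h = 3401.3 kW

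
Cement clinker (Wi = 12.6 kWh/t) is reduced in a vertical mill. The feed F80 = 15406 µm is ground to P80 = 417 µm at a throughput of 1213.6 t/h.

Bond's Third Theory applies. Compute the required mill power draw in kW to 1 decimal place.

Bond: W = 10·Wi·(1/√P80 − 1/√F80)
W = 10·12.6·(1/√417 − 1/√15406) = 10·12.6·(0.040914) = 5.1551 kWh/t
P = W·T = 5.1551·1213.6 = 6256.2 kW

P = 6256.2 kW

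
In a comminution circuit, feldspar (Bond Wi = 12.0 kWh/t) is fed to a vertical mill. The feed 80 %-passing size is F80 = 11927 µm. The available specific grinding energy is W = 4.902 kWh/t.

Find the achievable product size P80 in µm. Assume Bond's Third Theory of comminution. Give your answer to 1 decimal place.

P80 = 399.9 µm

W = 10·Wi·(P80^(-½) − F80^(-½))
P80^-0.5 = F80^-0.5 + W/(10 Wi)
  = 4.9020/(10·12.0) + 1/√11927 = 0.040850 + 0.009157 = 0.050007
P80 = (1/0.050007)² = 19.9974² = 399.89 µm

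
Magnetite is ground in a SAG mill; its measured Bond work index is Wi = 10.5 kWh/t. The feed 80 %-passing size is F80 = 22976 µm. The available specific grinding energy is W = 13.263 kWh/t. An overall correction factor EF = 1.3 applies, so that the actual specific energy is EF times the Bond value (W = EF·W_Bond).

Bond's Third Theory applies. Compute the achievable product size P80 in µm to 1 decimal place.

P80 = 92.9 µm

W = 10 Wi / √P80 − 10 Wi / √F80
W_Bond = W / EF = 13.263 / 1.3 = 10.2023 kWh/t
1/√P80 = 1/√F80 + W_Bond/(10·Wi)
  = 10.2023/(10·10.5) + 1/√22976 = 0.097165 + 0.006597 = 0.103762
P80 = (1/0.103762)² = 9.6374² = 92.88 µm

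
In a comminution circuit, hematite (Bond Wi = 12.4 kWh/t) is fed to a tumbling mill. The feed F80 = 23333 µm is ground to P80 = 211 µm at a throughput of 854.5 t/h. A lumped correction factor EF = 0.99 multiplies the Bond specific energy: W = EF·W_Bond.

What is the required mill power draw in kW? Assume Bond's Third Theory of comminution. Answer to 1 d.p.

W = 10 Wi (1/√P80 − 1/√F80)  [Bond]
W = 10·12.4·(1/√211 − 1/√23333) = 10·12.4·(0.062296) = 7.7247 kWh/t
Corrected W = EF·W_Bond = 0.99·7.7247 = 7.6475 kWh/t
P = W·T = 7.6475·854.5 = 6534.8 kW

P = 6534.8 kW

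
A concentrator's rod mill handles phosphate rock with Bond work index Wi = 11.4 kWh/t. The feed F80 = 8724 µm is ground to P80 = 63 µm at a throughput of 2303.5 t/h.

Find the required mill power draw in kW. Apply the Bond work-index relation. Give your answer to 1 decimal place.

P = 30272.9 kW

W = 10·Wi·(P80^(-½) − F80^(-½))
W = 10·11.4·(1/√63 − 1/√8724) = 10·11.4·(0.115282) = 13.1421 kWh/t
Power = W × throughput = 13.1421 kWh/t × 2303.5 t/h = 30272.9 kW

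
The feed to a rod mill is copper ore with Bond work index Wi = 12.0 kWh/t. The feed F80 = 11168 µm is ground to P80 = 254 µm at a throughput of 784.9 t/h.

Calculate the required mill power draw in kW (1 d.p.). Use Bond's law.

P = 5018.6 kW

W = 10 Wi (1/√P80 − 1/√F80)  [Bond]
W = 10·12.0·(1/√254 − 1/√11168) = 10·12.0·(0.053283) = 6.3940 kWh/t
Power = W × throughput = 6.3940 kWh/t × 784.9 t/h = 5018.6 kW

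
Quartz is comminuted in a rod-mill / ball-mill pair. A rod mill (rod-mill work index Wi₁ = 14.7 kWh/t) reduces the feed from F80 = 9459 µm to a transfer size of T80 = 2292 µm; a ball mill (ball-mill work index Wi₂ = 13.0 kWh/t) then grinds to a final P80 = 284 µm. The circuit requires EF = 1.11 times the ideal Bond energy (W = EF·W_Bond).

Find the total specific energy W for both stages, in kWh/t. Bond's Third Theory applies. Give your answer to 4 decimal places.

W = 10 Wi (1/√P80 − 1/√F80)  [Bond]
Stage 1 (9459→2292 µm, Wi₁=14.7): W₁ = 10·14.7·(0.020888 − 0.010282) = 1.5591 kWh/t
Stage 2 (2292→284 µm, Wi₂=13.0): W₂ = 10·13.0·(0.059339 − 0.020888) = 4.9987 kWh/t
W = W₁ + W₂ = 1.5591 + 4.9987 = 6.5577 kWh/t
Apply correction: 6.5577 × 1.11 = 7.2791 kWh/t

W = 7.2791 kWh/t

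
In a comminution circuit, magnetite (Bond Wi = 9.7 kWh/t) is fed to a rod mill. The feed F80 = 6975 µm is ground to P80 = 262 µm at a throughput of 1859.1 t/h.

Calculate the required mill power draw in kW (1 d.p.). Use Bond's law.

Bond:  W = 10 Wi (1/√P − 1/√F)
W = 10·9.7·(1/√262 − 1/√6975) = 10·9.7·(0.049807) = 4.8312 kWh/t
P_mill = W·ṁ = 4.8312·1859.1 = 8981.7 kW

P = 8981.7 kW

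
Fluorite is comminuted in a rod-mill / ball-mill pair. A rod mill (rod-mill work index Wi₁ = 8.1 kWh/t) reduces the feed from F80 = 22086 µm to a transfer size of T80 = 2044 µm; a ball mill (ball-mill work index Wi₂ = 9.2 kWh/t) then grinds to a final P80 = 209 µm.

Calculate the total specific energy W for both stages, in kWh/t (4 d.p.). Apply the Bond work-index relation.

W = 5.5754 kWh/t

W = 10·Wi·(P80^(-½) − F80^(-½))
Stage 1 (22086→2044 µm, Wi₁=8.1): W₁ = 10·8.1·(0.022119 − 0.006729) = 1.2466 kWh/t
Stage 2 (2044→209 µm, Wi₂=9.2): W₂ = 10·9.2·(0.069171 − 0.022119) = 4.3289 kWh/t
W = W₁ + W₂ = 1.2466 + 4.3289 = 5.5754 kWh/t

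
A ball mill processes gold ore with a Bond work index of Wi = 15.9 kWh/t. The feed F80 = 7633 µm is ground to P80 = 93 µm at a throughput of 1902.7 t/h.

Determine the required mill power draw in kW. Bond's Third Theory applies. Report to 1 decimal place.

W_Bond = 10·Wi·(1/√P₈₀ − 1/√F₈₀)
W = 10·15.9·(1/√93 − 1/√7633) = 10·15.9·(0.092249) = 14.6676 kWh/t
Power = W × throughput = 14.6676 kWh/t × 1902.7 t/h = 27908.1 kW

P = 27908.1 kW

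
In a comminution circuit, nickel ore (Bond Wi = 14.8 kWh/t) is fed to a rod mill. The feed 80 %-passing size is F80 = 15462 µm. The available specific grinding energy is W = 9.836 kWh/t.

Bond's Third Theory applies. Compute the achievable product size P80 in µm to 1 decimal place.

W = 10·Wi·(P80^(-½) − F80^(-½))
P80^(−½) = W/(10 Wi) + F80^(−½)
  = 9.8360/(10·14.8) + 1/√15462 = 0.066459 + 0.008042 = 0.074502
P80 = (1/0.074502)² = 13.4225² = 180.16 µm

P80 = 180.2 µm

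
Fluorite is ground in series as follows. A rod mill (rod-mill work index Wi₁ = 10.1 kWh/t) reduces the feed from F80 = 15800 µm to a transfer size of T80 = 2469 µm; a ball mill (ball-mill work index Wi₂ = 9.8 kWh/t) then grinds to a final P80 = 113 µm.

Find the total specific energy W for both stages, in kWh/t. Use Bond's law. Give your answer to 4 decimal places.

Bond:  W = 10 Wi (1/√P − 1/√F)
Stage 1 (15800→2469 µm, Wi₁=10.1): W₁ = 10·10.1·(0.020125 − 0.007956) = 1.2291 kWh/t
Stage 2 (2469→113 µm, Wi₂=9.8): W₂ = 10·9.8·(0.094072 − 0.020125) = 7.2468 kWh/t
W = W₁ + W₂ = 1.2291 + 7.2468 = 8.4759 kWh/t

W = 8.4759 kWh/t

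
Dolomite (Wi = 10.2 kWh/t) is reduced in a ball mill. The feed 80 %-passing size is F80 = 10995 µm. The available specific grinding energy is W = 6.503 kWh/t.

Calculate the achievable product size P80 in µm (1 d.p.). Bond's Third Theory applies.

W = 10·Wi·(P80^(-½) − F80^(-½))
P80^-0.5 = F80^-0.5 + W/(10 Wi)
  = 6.5030/(10·10.2) + 1/√10995 = 0.063755 + 0.009537 = 0.073292
P80 = (1/0.073292)² = 13.6441² = 186.16 µm

P80 = 186.2 µm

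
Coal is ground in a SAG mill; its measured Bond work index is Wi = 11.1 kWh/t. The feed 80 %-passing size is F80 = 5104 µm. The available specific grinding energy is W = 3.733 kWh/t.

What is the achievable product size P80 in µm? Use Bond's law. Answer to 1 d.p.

W_Bond = 10·Wi·(1/√P₈₀ − 1/√F₈₀)
P80^(−½) = W/(10 Wi) + F80^(−½)
  = 3.7330/(10·11.1) + 1/√5104 = 0.033631 + 0.013997 = 0.047628
P80 = (1/0.047628)² = 20.9961² = 440.84 µm

P80 = 440.8 µm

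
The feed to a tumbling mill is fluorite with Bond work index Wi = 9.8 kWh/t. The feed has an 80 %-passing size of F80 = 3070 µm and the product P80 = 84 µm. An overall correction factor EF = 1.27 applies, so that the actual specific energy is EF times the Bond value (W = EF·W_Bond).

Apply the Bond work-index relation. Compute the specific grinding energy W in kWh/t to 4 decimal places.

W = 10 Wi (1/√P80 − 1/√F80)  [Bond]
1/√84 = 0.109109;  1/√3070 = 0.018048
W = 10·9.8·(0.109109 − 0.018048) = 8.9240 kWh/t
Corrected W = EF·W_Bond = 1.27·8.9240 = 11.3334 kWh/t

W = 11.3334 kWh/t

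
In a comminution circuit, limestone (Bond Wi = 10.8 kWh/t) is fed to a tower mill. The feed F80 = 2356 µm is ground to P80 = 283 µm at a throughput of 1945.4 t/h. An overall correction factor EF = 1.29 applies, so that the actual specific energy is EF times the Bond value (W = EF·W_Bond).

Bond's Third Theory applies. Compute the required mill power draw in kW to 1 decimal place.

W = 10·Wi·(P80^(-½) − F80^(-½))
W = 10·10.8·(1/√283 − 1/√2356) = 10·10.8·(0.038842) = 4.1949 kWh/t
Apply correction: 4.1949 × 1.29 = 5.4114 kWh/t
Mill draw = 5.4114 × 1945.4 = 10527.4 kW

P = 10527.4 kW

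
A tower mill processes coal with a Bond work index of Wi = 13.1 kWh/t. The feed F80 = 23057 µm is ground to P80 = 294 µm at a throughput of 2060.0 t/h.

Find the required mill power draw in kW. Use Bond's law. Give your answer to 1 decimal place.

P = 13961.4 kW

Bond:  W = 10 Wi (1/√P − 1/√F)
W = 10·13.1·(1/√294 − 1/√23057) = 10·13.1·(0.051736) = 6.7774 kWh/t
P_mill = W·ṁ = 6.7774·2060.0 = 13961.4 kW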